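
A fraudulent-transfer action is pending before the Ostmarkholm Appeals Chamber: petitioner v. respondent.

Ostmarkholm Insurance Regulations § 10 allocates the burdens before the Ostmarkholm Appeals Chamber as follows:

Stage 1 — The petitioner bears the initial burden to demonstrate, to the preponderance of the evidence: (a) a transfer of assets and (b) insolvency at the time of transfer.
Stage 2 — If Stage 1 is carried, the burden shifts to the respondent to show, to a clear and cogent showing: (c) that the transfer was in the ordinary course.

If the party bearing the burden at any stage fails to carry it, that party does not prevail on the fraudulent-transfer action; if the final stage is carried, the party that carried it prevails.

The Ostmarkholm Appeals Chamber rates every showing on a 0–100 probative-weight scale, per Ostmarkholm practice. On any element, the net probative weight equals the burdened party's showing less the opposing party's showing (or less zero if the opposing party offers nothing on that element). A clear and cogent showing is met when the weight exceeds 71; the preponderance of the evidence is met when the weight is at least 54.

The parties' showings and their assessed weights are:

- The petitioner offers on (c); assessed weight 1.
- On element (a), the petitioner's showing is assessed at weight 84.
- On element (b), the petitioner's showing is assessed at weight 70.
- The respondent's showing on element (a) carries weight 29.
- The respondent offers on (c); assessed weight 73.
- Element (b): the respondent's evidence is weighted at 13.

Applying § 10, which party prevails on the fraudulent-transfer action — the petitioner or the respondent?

Stage 1 (petitioner, the preponderance of the evidence, weight is at least 54): (a) net 84−29=55 ≥ 54 — meets; (b) net 70−13=57 ≥ 54 — meets.
  The petitioner carries Stage 1; the respondent now bears the burden.
Stage 2 (respondent, a clear and cogent showing, weight exceeds 71): (c) net 73−1=72 > 71 — meets.
  Stage 2 carried; the final stage is satisfied.
All stages carried — the respondent prevails.

respondent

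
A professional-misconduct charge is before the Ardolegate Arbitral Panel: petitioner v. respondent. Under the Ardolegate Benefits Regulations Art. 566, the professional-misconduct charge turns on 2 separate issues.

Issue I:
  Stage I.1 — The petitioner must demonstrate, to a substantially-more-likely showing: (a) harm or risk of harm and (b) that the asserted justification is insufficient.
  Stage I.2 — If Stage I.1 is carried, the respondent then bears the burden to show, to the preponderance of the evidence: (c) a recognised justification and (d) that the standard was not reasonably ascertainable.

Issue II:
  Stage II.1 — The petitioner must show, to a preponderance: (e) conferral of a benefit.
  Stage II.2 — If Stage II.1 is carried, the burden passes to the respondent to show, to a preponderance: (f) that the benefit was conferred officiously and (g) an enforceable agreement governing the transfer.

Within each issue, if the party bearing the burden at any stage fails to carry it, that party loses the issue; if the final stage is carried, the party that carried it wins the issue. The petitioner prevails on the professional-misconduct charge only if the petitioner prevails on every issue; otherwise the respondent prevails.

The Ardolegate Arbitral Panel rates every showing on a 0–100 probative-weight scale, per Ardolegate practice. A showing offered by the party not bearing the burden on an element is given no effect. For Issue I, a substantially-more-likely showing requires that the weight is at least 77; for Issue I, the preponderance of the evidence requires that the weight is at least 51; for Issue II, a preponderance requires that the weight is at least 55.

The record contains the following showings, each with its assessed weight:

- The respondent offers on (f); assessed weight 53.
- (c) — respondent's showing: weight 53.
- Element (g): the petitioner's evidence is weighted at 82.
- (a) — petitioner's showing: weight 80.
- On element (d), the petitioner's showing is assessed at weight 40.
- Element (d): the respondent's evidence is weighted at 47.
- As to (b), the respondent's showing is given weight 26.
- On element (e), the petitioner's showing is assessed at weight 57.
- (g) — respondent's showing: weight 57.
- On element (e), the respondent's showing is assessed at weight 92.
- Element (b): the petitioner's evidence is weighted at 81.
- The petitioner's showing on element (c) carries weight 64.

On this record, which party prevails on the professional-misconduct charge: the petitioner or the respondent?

petitioner

— Issue I —
Stage I.1 — burden on petitioner; standard: a substantially-more-likely showing (weight is at least 77).
    (a): 80 ≥ 77 [met]
    (b): 81 (respondent's 26 disregarded) ≥ 77 [met]
  The petitioner carries Stage I.1; the respondent now bears the burden.
Stage I.2 — burden on respondent; standard: the preponderance of the evidence (weight is at least 51).
    (c): 53 (petitioner's 64 disregarded) ≥ 51 [met]
    (d): 47 (petitioner's 40 disregarded) < 51 [not met]
  The respondent does not carry Stage I.2.
So the petitioner prevails on this issue.
— Issue II —
Stage II.1 (petitioner, a preponderance, weight is at least 55): (e) 57 (respondent's 92 disregarded) ≥ 55 — meets.
  All elements met. The burden passes to the respondent.
Stage II.2 (respondent, a preponderance, weight is at least 55): (f) 53 < 55 — fails; (g) 57 (petitioner's 82 disregarded) ≥ 55 — meets.
  Stage II.2 not carried; the respondent fails its burden.
The petitioner prevails on this issue.
Per-issue: Issue I → petitioner; Issue II → petitioner. The petitioner must prevail on every issue; overall, the petitioner prevails.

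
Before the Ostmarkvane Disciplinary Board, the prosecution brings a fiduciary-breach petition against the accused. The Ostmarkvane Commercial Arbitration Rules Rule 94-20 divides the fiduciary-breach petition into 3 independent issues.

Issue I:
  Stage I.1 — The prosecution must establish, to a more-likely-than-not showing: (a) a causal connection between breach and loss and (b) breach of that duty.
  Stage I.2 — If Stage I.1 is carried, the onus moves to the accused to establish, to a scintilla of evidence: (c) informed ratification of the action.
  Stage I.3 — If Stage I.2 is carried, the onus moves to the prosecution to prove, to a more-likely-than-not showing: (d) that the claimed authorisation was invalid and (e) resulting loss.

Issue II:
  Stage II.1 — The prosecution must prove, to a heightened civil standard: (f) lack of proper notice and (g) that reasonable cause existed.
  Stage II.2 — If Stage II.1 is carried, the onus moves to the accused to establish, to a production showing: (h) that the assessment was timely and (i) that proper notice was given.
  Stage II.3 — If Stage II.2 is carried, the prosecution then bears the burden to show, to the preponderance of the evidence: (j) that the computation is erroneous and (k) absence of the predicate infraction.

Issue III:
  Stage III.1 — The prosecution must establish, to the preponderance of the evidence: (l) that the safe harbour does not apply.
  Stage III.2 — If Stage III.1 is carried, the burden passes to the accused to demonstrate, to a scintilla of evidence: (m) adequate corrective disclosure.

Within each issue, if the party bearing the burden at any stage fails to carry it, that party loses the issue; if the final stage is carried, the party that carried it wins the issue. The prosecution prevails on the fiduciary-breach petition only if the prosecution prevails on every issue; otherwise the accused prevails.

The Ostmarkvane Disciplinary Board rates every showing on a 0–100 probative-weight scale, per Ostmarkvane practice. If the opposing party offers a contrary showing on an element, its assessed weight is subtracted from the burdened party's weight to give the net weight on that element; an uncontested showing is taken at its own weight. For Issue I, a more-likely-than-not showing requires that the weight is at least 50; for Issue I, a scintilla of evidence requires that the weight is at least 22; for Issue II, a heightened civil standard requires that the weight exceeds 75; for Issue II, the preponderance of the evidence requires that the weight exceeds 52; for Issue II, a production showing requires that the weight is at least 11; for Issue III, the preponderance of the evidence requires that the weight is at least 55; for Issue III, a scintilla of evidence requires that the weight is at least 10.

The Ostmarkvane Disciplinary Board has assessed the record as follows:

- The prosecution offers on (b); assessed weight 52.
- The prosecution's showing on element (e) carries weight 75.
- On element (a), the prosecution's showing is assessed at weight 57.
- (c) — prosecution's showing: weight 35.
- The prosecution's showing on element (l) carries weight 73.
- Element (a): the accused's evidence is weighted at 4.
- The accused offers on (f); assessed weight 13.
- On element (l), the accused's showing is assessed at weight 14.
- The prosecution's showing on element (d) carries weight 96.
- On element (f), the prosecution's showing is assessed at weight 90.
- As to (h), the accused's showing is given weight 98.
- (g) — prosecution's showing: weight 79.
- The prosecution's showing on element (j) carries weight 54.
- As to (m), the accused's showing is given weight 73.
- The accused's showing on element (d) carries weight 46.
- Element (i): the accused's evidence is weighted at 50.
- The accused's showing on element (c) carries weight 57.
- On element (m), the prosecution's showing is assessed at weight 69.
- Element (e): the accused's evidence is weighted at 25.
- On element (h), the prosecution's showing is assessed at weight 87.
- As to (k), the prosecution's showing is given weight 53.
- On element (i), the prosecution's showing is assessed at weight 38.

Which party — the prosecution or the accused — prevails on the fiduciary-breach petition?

prosecution

— Issue I —
Stage I.1 (prosecution, a more-likely-than-not showing, weight is at least 50): (a) net 57−4=53 ≥ 50 — meets; (b) 52 ≥ 50 — meets.
  The prosecution carries Stage I.1; the accused now bears the burden.
Stage I.2 (accused, a scintilla of evidence, weight is at least 22): (c) net 57−35=22 ≥ 22 — meets.
  Stage I.2 is satisfied; the onus moves to the prosecution.
Stage I.3 (prosecution, a more-likely-than-not showing, weight is at least 50): (d) net 96−46=50 ≥ 50 — meets; (e) net 75−25=50 ≥ 50 — meets.
  The prosecution carries the last stage.
All stages carried — the prosecution prevails on this issue.
— Issue II —
Stage II.1 (prosecution, a heightened civil standard, weight exceeds 75): (f) net 90−13=77 > 75 — meets; (g) 79 > 75 — meets.
  The prosecution carries Stage II.1; the accused now bears the burden.
Stage II.2 (accused, a production showing, weight is at least 11): (h) net 98−87=11 ≥ 11 — meets; (i) net 50−38=12 ≥ 11 — meets.
  The accused carries Stage II.2; the prosecution now bears the burden.
Stage II.3 (prosecution, the preponderance of the evidence, weight exceeds 52): (j) 54 > 52 — meets; (k) 53 > 52 — meets.
  The prosecution carries the last stage.
Every stage carried; the prosecution prevails on this issue.
— Issue III —
Stage III.1 — burden on prosecution; standard: the preponderance of the evidence (weight is at least 55).
    (l): 73 − 14 = 59 ≥ 55 [met]
  All elements met. The burden passes to the accused.
Stage III.2 — burden on accused; standard: a scintilla of evidence (weight is at least 10).
    (m): 73 − 69 = 4 < 10 [not met]
  The accused does not carry Stage III.2.
So the prosecution prevails on this issue.
Per-issue: Issue I → prosecution; Issue II → prosecution; Issue III → prosecution. The prosecution must prevail on every issue; overall, the prosecution prevails.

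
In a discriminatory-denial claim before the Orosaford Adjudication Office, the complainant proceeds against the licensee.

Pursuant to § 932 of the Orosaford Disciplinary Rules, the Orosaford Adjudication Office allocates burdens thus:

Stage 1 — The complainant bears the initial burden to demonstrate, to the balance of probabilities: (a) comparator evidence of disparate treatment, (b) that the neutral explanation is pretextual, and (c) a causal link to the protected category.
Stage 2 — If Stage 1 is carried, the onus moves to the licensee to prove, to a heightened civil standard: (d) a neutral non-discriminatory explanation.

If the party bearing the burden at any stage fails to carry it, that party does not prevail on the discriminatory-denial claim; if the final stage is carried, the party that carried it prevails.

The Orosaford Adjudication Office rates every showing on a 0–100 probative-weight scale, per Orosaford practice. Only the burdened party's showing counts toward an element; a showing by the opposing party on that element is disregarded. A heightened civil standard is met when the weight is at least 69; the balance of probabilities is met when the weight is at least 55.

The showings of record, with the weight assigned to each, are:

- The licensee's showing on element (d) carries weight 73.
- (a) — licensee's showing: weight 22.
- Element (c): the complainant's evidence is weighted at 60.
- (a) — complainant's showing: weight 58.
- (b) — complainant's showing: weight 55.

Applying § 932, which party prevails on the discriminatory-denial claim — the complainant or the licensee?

licensee

Stage 1 (complainant, the balance of probabilities, weight is at least 55): (a) 58 (licensee's 22 disregarded) ≥ 55 — meets; (b) 55 ≥ 55 — meets; (c) 60 ≥ 55 — meets.
  Stage 1 is satisfied; the onus moves to the licensee.
Stage 2 (licensee, a heightened civil standard, weight is at least 69): (d) 73 ≥ 69 — meets.
  Stage 2 carried; the final stage is satisfied.
Every stage carried; the licensee prevails.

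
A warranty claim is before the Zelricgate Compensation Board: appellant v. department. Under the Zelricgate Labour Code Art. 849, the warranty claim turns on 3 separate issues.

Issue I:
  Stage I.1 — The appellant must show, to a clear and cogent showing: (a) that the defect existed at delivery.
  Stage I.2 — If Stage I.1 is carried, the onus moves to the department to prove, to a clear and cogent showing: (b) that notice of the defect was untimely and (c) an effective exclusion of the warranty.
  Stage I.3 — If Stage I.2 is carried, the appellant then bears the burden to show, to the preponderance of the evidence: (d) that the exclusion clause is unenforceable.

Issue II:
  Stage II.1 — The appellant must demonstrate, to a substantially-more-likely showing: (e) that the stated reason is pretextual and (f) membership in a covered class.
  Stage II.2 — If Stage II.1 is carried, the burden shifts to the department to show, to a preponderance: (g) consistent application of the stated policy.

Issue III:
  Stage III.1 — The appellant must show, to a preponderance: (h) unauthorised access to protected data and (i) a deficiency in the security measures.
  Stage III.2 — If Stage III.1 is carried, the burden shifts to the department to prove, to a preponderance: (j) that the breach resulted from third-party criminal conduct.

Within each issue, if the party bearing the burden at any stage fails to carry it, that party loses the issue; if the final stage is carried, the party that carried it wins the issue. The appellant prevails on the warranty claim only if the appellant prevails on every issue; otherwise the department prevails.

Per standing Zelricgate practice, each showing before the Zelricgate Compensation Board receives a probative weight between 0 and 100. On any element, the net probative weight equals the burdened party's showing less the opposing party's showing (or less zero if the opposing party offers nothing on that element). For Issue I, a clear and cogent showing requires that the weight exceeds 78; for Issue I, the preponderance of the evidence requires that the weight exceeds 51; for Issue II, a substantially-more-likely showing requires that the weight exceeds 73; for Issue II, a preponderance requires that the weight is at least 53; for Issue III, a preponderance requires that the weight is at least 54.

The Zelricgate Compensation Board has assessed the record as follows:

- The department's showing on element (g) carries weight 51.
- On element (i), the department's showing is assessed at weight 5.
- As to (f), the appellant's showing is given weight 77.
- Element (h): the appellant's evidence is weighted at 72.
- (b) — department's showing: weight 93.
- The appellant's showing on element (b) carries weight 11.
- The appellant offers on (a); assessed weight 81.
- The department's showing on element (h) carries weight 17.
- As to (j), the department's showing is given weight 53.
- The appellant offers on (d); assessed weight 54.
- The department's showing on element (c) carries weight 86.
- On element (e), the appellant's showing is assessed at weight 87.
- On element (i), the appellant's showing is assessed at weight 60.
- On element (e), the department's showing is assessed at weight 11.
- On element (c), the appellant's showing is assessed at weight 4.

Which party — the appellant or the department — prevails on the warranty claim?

appellant

— Issue I —
Stage I.1 — burden on appellant; standard: a clear and cogent showing (weight exceeds 78).
    (a): 81 > 78 [met]
  All elements met. The burden passes to the department.
Stage I.2 — burden on department; standard: a clear and cogent showing (weight exceeds 78).
    (b): 93 − 11 = 82 > 78 [met]
    (c): 86 − 4 = 82 > 78 [met]
  Stage I.2 is satisfied; the onus moves to the appellant.
Stage I.3 — burden on appellant; standard: the preponderance of the evidence (weight exceeds 51).
    (d): 54 > 51 [met]
  The appellant carries the last stage.
Every stage carried; the appellant prevails on this issue.
— Issue II —
Stage II.1 (appellant, a substantially-more-likely showing, weight exceeds 73): (e) net 87−11=76 > 73 — meets; (f) 77 > 73 — meets.
  Stage II.1 is satisfied; the onus moves to the department.
Stage II.2 (department, a preponderance, weight is at least 53): (g) 51 < 53 — fails.
  Stage II.2 not carried; the department fails its burden.
So the appellant prevails on this issue.
— Issue III —
At Stage III.1 the appellant must meet a preponderance (weight is at least 54): on (h) the weight is 72 less the opposing 17 gives net 55, which does reach 54, so (h) meets the standard; on (i) the weight is 60 less the opposing 5 gives net 55, ≥ 54, so (i) meets the standard.
  The appellant carries Stage III.1; the department now bears the burden.
At Stage III.2 the department must meet a preponderance (weight is at least 54): on (j) the weight is 53, which does not reach 54, so (j) does not meet the standard.
  The department does not carry Stage III.2.
The appellant prevails on this issue.
Per-issue: Issue I → appellant; Issue II → appellant; Issue III → appellant. The appellant must prevail on every issue; overall, the appellant prevails.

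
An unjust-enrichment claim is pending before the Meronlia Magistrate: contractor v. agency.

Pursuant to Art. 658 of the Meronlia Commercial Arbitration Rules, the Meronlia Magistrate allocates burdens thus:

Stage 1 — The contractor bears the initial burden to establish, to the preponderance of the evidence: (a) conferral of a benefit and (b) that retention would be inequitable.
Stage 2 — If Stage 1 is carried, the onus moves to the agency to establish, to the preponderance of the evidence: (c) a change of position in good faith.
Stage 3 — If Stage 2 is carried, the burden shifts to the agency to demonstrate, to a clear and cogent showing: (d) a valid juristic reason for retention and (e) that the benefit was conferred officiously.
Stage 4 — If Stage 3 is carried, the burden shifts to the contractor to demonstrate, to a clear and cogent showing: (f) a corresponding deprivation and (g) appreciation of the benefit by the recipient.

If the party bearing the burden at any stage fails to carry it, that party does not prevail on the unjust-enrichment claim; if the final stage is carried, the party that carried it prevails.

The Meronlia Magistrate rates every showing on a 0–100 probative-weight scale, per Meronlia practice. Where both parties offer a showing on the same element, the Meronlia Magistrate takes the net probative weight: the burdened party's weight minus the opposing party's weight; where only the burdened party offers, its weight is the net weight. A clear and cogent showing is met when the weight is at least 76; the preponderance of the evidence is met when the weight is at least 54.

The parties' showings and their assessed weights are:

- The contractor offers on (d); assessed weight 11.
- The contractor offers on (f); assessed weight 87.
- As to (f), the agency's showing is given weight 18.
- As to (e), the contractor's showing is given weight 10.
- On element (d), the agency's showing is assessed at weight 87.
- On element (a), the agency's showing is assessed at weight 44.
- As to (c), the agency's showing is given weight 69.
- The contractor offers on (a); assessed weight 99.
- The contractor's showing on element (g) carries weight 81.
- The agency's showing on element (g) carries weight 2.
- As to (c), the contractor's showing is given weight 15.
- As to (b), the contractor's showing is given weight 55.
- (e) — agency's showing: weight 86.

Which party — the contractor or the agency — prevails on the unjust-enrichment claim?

agency

Stage 1 — burden on contractor; standard: the preponderance of the evidence (weight is at least 54).
    (a): 99 − 44 = 55 ≥ 54 [met]
    (b): 55 ≥ 54 [met]
  The contractor carries Stage 1; the agency now bears the burden.
Stage 2 — burden on agency; standard: the preponderance of the evidence (weight is at least 54).
    (c): 69 − 15 = 54 ≥ 54 [met]
  All elements met. The agency retains the burden for Stage 3.
Stage 3 — burden on agency; standard: a clear and cogent showing (weight is at least 76).
    (d): 87 − 11 = 76 ≥ 76 [met]
    (e): 86 − 10 = 76 ≥ 76 [met]
  Stage 3 is satisfied; the onus moves to the contractor.
Stage 4 — burden on contractor; standard: a clear and cogent showing (weight is at least 76).
    (f): 87 − 18 = 69 < 76 [not met]
    (g): 81 − 2 = 79 ≥ 76 [met]
  The contractor does not carry Stage 4.
The analysis ends at Stage 4; the agency prevails.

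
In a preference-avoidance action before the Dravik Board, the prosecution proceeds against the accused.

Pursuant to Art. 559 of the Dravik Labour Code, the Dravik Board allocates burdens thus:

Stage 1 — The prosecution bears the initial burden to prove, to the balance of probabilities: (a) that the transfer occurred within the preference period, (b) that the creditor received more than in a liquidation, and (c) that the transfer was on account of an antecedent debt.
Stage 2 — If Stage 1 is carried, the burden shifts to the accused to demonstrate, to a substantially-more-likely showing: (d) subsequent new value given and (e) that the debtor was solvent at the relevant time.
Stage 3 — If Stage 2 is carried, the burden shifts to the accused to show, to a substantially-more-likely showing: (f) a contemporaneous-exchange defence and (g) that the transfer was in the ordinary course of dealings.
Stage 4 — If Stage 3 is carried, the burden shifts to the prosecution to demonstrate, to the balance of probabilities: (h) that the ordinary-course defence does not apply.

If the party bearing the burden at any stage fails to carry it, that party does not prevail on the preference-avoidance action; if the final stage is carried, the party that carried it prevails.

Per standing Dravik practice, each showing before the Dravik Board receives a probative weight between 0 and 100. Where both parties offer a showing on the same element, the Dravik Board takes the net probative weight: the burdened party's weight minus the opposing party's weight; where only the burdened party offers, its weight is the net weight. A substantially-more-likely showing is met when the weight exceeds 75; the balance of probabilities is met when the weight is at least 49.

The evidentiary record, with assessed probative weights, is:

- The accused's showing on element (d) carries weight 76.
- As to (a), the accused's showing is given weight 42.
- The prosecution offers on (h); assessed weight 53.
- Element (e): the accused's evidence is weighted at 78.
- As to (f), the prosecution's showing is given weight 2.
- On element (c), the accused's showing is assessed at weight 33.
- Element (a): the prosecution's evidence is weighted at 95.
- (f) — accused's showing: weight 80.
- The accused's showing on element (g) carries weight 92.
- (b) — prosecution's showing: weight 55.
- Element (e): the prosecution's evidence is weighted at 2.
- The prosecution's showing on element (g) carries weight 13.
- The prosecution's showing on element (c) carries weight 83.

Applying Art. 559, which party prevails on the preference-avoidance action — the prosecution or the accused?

Stage 1 (prosecution, the balance of probabilities, weight is at least 49): (a) net 95−42=53 ≥ 49 — meets; (b) 55 ≥ 49 — meets; (c) net 83−33=50 ≥ 49 — meets.
  Stage 1 carried; the burden shifts to the accused.
Stage 2 (accused, a substantially-more-likely showing, weight exceeds 75): (d) 76 > 75 — meets; (e) net 78−2=76 > 75 — meets.
  All elements met. The accused retains the burden for Stage 3.
Stage 3 (accused, a substantially-more-likely showing, weight exceeds 75): (f) net 80−2=78 > 75 — meets; (g) net 92−13=79 > 75 — meets.
  Stage 3 carried; the burden shifts to the prosecution.
Stage 4 (prosecution, the balance of probabilities, weight is at least 49): (h) 53 ≥ 49 — meets.
  Stage 4 carried; the final stage is satisfied.
With every stage satisfied, the prosecution prevails.

prosecution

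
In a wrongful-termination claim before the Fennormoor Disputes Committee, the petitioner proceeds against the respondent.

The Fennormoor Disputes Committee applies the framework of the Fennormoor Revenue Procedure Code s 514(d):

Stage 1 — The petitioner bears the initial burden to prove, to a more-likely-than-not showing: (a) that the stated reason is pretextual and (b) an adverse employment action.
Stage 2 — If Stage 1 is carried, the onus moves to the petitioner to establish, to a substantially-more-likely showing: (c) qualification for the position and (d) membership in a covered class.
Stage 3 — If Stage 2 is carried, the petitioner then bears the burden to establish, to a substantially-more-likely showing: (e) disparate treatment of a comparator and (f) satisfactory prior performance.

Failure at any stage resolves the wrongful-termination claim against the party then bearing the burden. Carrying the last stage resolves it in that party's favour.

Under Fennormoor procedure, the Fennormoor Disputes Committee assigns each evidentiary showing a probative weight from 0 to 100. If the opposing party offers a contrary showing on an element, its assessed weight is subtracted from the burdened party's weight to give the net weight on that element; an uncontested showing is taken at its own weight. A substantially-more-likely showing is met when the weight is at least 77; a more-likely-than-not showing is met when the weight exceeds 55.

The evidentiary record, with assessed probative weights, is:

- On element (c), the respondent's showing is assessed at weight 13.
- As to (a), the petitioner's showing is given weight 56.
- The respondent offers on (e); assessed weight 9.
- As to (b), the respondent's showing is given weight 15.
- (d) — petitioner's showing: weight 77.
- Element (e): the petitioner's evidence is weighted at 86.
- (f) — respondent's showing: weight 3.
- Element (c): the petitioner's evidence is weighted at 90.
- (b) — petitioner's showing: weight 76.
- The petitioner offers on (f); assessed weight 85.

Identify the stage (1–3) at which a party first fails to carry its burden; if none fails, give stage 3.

Stage 1 — burden on petitioner; standard: a more-likely-than-not showing (weight exceeds 55).
    (a): 56 > 55 [met]
    (b): 76 − 15 = 61 > 55 [met]
  Stage 1 is satisfied; the petitioner continues to bear the burden.
Stage 2 — burden on petitioner; standard: a substantially-more-likely showing (weight is at least 77).
    (c): 90 − 13 = 77 ≥ 77 [met]
    (d): 77 ≥ 77 [met]
  All elements met. The petitioner retains the burden for Stage 3.
Stage 3 — burden on petitioner; standard: a substantially-more-likely showing (weight is at least 77).
    (e): 86 − 9 = 77 ≥ 77 [met]
    (f): 85 − 3 = 82 ≥ 77 [met]
  The petitioner carries the last stage.
All stages carried — the petitioner prevails.

stage 3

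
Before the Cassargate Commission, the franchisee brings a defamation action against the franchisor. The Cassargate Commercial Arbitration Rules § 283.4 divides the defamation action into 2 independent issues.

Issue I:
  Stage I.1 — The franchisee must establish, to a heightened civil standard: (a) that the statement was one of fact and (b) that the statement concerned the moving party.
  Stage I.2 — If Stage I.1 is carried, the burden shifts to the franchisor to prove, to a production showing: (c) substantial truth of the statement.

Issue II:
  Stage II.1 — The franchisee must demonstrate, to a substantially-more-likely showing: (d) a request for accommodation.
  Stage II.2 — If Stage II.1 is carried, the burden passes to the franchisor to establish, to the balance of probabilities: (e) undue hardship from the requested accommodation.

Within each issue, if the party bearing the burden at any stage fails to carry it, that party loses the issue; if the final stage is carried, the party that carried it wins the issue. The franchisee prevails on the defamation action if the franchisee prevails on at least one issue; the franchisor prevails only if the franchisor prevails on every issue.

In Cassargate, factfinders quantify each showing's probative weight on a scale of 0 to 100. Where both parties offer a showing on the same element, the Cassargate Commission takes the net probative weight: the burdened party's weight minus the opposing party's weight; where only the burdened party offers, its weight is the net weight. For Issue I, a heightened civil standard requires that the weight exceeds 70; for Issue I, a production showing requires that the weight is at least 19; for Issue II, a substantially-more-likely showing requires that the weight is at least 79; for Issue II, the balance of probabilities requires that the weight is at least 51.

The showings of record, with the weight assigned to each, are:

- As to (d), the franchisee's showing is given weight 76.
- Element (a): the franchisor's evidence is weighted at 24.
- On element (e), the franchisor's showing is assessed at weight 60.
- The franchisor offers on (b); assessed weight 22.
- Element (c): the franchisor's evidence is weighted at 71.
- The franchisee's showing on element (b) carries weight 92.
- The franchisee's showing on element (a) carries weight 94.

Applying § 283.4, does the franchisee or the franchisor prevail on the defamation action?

franchisor

— Issue I —
Stage I.1 — burden on franchisee; standard: a heightened civil standard (weight exceeds 70).
    (a): 94 − 24 = 70 ≤ 70 [not met]
    (b): 92 − 22 = 70 ≤ 70 [not met]
  Not every element is met, so the franchisee fails to carry Stage I.1.
The franchisor prevails on this issue.
— Issue II —
At Stage II.1 the franchisee must meet a substantially-more-likely showing (weight is at least 79): on (d) the weight is 76, < 79, so (d) does not meet the standard.
  Stage II.1 not carried; the franchisee fails its burden.
So the franchisor prevails on this issue.
Per-issue: Issue I → franchisor; Issue II → franchisor. The franchisee must prevail on at least one issue; overall, the franchisor prevails.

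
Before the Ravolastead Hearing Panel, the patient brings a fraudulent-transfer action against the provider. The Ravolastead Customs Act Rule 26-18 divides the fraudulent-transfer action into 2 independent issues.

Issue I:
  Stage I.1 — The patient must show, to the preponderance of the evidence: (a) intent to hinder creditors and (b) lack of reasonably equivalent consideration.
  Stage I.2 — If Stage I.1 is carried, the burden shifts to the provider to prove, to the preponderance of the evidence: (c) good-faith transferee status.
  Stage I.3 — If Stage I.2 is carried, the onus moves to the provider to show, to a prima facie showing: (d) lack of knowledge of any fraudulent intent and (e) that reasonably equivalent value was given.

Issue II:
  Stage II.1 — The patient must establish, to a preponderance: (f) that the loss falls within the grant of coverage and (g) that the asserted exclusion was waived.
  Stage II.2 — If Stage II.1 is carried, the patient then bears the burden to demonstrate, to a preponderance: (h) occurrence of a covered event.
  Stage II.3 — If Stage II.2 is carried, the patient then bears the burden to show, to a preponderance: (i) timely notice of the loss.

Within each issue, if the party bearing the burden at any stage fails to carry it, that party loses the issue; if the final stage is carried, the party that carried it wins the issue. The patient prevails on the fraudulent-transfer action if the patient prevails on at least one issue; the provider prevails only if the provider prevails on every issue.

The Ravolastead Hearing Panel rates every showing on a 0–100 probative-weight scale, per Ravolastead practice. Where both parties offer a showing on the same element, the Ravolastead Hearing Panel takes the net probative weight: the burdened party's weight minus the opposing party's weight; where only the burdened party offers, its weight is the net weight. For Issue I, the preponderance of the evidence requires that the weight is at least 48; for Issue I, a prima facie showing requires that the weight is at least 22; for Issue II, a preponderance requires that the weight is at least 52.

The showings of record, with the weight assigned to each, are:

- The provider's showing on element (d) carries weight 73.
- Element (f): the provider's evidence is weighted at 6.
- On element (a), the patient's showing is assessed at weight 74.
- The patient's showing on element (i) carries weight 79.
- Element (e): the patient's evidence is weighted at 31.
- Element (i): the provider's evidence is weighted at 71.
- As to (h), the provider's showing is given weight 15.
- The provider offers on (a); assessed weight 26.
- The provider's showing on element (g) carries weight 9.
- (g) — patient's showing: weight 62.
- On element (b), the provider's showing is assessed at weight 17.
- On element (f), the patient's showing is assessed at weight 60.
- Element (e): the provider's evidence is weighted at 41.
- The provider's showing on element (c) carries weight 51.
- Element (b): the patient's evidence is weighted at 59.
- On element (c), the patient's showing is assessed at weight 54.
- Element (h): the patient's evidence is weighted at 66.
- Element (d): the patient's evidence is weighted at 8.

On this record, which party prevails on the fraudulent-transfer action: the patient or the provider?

— Issue I —
At Stage I.1 the patient must meet the preponderance of the evidence (weight is at least 48): on (a) the weight is 74 less the opposing 26 gives net 48, ≥ 48, so (a) meets the standard; on (b) the weight is 59 less the opposing 17 gives net 42, which does not reach 48, so (b) does not meet the standard.
  Not every element is met, so the patient fails to carry Stage I.1.
The provider prevails on this issue.
— Issue II —
At Stage II.1 the patient must meet a preponderance (weight is at least 52): on (f) the weight is 60 less the opposing 6 gives net 54, which does reach 52, so (f) meets the standard; on (g) the weight is 62 less the opposing 9 gives net 53, which does reach 52, so (g) meets the standard.
  Stage II.1 carried; the burden remains with the patient.
At Stage II.2 the patient must meet a preponderance (weight is at least 52): on (h) the weight is 66 less the opposing 15 gives net 51, which does not reach 52, so (h) does not meet the standard.
  Stage II.2 not carried; the patient fails its burden.
So the provider prevails on this issue.
Per-issue: Issue I → provider; Issue II → provider. The patient must prevail on at least one issue; overall, the provider prevails.

provider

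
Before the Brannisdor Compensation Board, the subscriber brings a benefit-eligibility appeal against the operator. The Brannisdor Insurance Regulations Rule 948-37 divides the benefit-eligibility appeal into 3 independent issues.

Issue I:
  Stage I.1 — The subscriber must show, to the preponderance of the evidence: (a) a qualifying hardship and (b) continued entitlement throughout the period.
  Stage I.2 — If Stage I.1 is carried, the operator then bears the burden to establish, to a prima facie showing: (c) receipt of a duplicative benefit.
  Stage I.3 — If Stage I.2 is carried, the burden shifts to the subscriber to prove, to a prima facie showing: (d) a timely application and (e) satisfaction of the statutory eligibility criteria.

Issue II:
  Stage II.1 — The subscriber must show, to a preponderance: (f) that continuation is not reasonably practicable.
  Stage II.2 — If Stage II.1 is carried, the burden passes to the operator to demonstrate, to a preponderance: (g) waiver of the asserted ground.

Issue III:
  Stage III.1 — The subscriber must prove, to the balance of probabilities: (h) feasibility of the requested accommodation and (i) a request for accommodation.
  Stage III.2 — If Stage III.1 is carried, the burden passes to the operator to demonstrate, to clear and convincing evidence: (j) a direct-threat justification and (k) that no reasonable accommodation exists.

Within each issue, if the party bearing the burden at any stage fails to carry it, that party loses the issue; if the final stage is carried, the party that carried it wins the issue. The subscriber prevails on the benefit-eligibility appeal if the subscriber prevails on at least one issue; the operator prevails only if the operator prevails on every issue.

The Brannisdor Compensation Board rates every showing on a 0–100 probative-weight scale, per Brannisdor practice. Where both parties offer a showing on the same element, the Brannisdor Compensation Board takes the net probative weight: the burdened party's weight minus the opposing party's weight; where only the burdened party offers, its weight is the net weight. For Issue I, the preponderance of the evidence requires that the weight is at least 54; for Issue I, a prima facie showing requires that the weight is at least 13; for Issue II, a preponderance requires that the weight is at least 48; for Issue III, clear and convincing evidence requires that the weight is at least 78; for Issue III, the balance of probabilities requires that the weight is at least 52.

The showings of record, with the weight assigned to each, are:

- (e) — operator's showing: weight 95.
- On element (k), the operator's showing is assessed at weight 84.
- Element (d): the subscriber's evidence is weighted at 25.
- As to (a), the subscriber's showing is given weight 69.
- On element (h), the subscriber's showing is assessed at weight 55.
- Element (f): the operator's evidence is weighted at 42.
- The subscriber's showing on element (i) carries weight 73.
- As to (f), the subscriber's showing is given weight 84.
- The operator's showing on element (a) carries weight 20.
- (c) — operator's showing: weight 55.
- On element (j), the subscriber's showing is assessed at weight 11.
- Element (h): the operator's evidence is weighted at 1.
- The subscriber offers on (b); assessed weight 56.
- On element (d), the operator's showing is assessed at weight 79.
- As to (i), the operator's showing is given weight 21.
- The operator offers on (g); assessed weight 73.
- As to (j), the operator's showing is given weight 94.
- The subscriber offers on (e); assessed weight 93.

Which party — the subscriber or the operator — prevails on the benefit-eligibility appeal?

operator

— Issue I —
At Stage I.1 the subscriber must meet the preponderance of the evidence (weight is at least 54): on (a) the weight is 69 less the opposing 20 gives net 49, < 54, so (a) does not meet the standard; on (b) the weight is 56, ≥ 54, so (b) meets the standard.
  The subscriber does not carry Stage I.1.
The analysis ends at Stage I.1; the operator prevails on this issue.
— Issue II —
Stage II.1 (subscriber, a preponderance, weight is at least 48): (f) net 84−42=42 < 48 — fails.
  The subscriber does not carry Stage II.1.
The operator prevails on this issue.
— Issue III —
Stage III.1 (subscriber, the balance of probabilities, weight is at least 52): (h) net 55−1=54 ≥ 52 — meets; (i) net 73−21=52 ≥ 52 — meets.
  Stage III.1 is satisfied; the onus moves to the operator.
Stage III.2 (operator, clear and convincing evidence, weight is at least 78): (j) net 94−11=83 ≥ 78 — meets; (k) 84 ≥ 78 — meets.
  The operator carries the last stage.
All stages carried — the operator prevails on this issue.
Per-issue: Issue I → operator; Issue II → operator; Issue III → operator. The subscriber must prevail on at least one issue; overall, the operator prevails.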